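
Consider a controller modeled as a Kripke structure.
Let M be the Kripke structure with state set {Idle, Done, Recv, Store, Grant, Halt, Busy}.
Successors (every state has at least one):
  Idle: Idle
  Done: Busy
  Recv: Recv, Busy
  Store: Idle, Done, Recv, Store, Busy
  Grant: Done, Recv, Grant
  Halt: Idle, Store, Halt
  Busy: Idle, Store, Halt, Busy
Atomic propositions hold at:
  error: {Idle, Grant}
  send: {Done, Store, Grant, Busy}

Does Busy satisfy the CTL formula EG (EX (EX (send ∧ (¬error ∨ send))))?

Sat(¬error) = {Done, Recv, Store, Halt, Busy}
Sat(¬error ∨ send) = {Done, Recv, Store, Grant, Halt, Busy}
Sat(send ∧ (¬error ∨ send)) = {Done, Store, Grant, Busy}
Sat(EX (send ∧ (¬error ∨ send))) = {s : some successor in {Done, Store, Grant, Busy}} = {Done, Recv, Store, Grant, Halt, Busy}
Sat(EX (EX (send ∧ (¬error ∨ send)))) = {s : some successor in {Done, Recv, Store, Grant, Halt, Busy}} = {Done, Recv, Store, Grant, Halt, Busy}
EG (EX (EX (send ∧ (¬error ∨ send)))): greatest fixpoint, start Z0 = {Done, Recv, Store, Grant, Halt, Busy}, keep only states in Sat with some successor in Z. Already a fixed point.
Sat(EG (EX (EX (send ∧ (¬error ∨ send))))) = {Done, Recv, Store, Grant, Halt, Busy}
Busy ∈ Sat(EG (EX (EX (send ∧ (¬error ∨ send))))) = {Done, Recv, Store, Grant, Halt, Busy}, so the formula holds at Busy.

Yes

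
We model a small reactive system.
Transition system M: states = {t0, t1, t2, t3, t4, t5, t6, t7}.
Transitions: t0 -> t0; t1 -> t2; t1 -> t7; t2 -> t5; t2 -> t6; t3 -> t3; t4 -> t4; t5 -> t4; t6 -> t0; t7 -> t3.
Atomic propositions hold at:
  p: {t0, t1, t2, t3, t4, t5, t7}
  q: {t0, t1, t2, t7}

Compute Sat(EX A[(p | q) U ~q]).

{t1, t2, t3, t4, t5, t7}

Sat(p | q) = {t0, t1, t2, t3, t4, t5, t7}
Sat(~q) = {t3, t4, t5, t6}
A[(p | q) U ~q]: least fixpoint, start Z0 = Sat(~q) = {t3, t4, t5, t6}, add states in Sat(p | q) with every successor in Z. Z1 = {t2, t3, t4, t5, t6, t7}; Z2 = {t1, t2, t3, t4, t5, t6, t7}; fixed.
Sat(A[(p | q) U ~q]) = {t1, t2, t3, t4, t5, t6, t7}
Sat(EX A[(p | q) U ~q]) = {s : some successor in {t1, t2, t3, t4, t5, t6, t7}} = {t1, t2, t3, t4, t5, t7}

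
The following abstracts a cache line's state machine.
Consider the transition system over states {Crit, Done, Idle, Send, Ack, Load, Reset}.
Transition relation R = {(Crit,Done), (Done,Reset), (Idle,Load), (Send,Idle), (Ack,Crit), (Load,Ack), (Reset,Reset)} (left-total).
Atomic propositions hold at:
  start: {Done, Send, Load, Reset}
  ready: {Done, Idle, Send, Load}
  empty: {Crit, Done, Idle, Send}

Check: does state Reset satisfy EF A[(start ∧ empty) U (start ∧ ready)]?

Sat(start ∧ empty) = {Done, Send}
Sat(start ∧ ready) = {Done, Send, Load}
A[(start ∧ empty) U (start ∧ ready)]: least fixpoint, start Z0 = Sat((start ∧ ready)) = {Done, Send, Load}, add states in Sat(start ∧ empty) with every successor in Z. Already a fixed point.
Sat(A[(start ∧ empty) U (start ∧ ready)]) = {Done, Send, Load}
EF A[(start ∧ empty) U (start ∧ ready)]: least fixpoint, start Z0 = {Done, Send, Load}, add states with some successor in Z. Z1 = {Crit, Done, Idle, Send, Load}; Z2 = {Crit, Done, Idle, Send, Ack, Load}; fixed.
Sat(EF A[(start ∧ empty) U (start ∧ ready)]) = {Crit, Done, Idle, Send, Ack, Load}
Reset ∉ Sat(EF A[(start ∧ empty) U (start ∧ ready)]) = {Crit, Done, Idle, Send, Ack, Load}, so the formula does not hold at Reset.

No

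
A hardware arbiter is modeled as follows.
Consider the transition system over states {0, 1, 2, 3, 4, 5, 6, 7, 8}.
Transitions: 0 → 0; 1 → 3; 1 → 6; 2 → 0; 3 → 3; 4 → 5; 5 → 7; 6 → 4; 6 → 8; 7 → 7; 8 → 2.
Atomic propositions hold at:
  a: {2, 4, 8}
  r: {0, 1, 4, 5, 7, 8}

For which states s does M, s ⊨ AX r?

{0, 2, 4, 5, 6, 7}

Sat(AX r) = {s : every successor in {0, 1, 4, 5, 7, 8}} = {0, 2, 4, 5, 6, 7}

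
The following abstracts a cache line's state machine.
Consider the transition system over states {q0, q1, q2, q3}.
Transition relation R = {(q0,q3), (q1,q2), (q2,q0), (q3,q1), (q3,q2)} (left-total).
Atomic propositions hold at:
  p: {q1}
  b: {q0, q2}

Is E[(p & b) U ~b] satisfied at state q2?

Sat(p & b) = ∅
Sat(~b) = {q1, q3}
E[(p & b) U ~b]: least fixpoint, start Z0 = Sat(~b) = {q1, q3}, add states in Sat(p & b) with some successor in Z. Already a fixed point.
Sat(E[(p & b) U ~b]) = {q1, q3}
q2 ∉ Sat(E[(p & b) U ~b]) = {q1, q3}, so the formula does not hold at q2.

No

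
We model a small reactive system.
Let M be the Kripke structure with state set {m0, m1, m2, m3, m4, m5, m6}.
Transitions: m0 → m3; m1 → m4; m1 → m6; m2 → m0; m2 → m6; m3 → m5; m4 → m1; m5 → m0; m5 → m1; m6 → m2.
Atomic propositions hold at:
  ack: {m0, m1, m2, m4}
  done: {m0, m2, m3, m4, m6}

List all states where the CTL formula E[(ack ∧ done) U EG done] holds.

{m2, m6}

Sat(ack ∧ done) = {m0, m2, m4}
EG done: greatest fixpoint, start Z0 = {m0, m2, m3, m4, m6}, keep only states in Sat with some successor in Z. Z1 = {m0, m2, m6}; Z2 = {m2, m6}; fixed.
Sat(EG done) = {m2, m6}
E[(ack ∧ done) U EG done]: least fixpoint, start Z0 = Sat(EG done) = {m2, m6}, add states in Sat(ack ∧ done) with some successor in Z. Already a fixed point.
Sat(E[(ack ∧ done) U EG done]) = {m2, m6}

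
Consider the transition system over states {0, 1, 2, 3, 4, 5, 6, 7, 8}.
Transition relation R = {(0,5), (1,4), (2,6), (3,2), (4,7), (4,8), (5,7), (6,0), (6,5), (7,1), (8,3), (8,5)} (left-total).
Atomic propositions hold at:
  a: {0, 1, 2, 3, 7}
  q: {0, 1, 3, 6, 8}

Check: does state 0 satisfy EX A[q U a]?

No

A[q U a]: least fixpoint, start Z0 = Sat(a) = {0, 1, 2, 3, 7}, add states in Sat(q) with every successor in Z. Already a fixed point.
Sat(A[q U a]) = {0, 1, 2, 3, 7}
Sat(EX A[q U a]) = {s : some successor in {0, 1, 2, 3, 7}} = {3, 4, 5, 6, 7, 8}
0 ∉ Sat(EX A[q U a]) = {3, 4, 5, 6, 7, 8}, so the formula does not hold at 0.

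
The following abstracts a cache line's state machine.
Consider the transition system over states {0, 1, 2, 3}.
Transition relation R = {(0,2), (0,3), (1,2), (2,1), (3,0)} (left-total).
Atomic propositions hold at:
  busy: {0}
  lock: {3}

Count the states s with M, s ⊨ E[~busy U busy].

2

Sat(~busy) = {1, 2, 3}
E[~busy U busy]: least fixpoint, start Z0 = Sat(busy) = {0}, add states in Sat(~busy) with some successor in Z. Z1 = {0, 3}; fixed.
Sat(E[~busy U busy]) = {0, 3}
|Sat(E[~busy U busy])| = |{0, 3}| = 2.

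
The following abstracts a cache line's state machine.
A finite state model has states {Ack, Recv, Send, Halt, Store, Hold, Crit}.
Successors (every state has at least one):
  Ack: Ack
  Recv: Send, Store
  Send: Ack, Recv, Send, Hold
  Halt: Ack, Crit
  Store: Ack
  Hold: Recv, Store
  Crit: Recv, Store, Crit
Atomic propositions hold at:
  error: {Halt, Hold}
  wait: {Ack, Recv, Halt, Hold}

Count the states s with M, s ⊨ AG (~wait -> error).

Sat(~wait) = {Send, Store, Crit}
Sat(~wait -> error) = {Ack, Recv, Halt, Hold}
AG (~wait -> error): greatest fixpoint, start Z0 = {Ack, Recv, Halt, Hold}, keep only states in Sat with every successor in Z. Z1 = {Ack}; fixed.
Sat(AG (~wait -> error)) = {Ack}
|Sat(AG (~wait -> error))| = |{Ack}| = 1.

1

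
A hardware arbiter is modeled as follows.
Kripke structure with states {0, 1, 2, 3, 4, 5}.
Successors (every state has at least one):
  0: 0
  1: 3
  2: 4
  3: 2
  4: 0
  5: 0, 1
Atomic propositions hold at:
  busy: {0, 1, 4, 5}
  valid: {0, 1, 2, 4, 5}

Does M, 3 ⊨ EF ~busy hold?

Yes

Sat(~busy) = {2, 3}
EF ~busy: least fixpoint, start Z0 = {2, 3}, add states with some successor in Z. Z1 = {1, 2, 3}; Z2 = {1, 2, 3, 5}; fixed.
Sat(EF ~busy) = {1, 2, 3, 5}
3 ∈ Sat(EF ~busy) = {1, 2, 3, 5}, so the formula holds at 3.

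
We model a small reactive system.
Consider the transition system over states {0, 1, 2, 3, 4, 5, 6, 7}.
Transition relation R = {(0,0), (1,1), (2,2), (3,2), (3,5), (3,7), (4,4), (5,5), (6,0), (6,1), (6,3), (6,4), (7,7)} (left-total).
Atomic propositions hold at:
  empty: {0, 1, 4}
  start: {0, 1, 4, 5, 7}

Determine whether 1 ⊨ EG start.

Yes

EG start: greatest fixpoint, start Z0 = {0, 1, 4, 5, 7}, keep only states in Sat with some successor in Z. Already a fixed point.
Sat(EG start) = {0, 1, 4, 5, 7}
1 ∈ Sat(EG start) = {0, 1, 4, 5, 7}, so the formula holds at 1.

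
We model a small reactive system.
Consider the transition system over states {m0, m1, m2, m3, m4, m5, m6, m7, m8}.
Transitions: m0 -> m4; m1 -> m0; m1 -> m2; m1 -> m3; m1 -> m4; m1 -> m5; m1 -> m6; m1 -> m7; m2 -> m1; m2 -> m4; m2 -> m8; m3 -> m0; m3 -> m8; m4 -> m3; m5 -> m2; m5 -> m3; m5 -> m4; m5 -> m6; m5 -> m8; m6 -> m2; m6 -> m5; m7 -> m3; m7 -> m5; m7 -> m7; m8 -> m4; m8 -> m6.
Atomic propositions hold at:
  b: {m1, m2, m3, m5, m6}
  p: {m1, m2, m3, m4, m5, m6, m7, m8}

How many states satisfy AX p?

Sat(AX p) = {s : every successor in {m1, m2, m3, m4, m5, m6, m7, m8}} = {m0, m2, m4, m5, m6, m7, m8}
|Sat(AX p)| = |{m0, m2, m4, m5, m6, m7, m8}| = 7.

7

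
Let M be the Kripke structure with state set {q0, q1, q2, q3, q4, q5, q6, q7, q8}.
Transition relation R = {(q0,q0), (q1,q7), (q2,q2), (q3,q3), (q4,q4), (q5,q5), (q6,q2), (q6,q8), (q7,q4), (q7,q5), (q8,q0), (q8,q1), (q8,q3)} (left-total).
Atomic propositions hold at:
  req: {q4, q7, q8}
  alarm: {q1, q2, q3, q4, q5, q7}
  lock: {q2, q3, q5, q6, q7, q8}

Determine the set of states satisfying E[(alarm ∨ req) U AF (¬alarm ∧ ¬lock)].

{q0, q8}

Sat(alarm ∨ req) = {q1, q2, q3, q4, q5, q7, q8}
Sat(¬alarm) = {q0, q6, q8}
Sat(¬lock) = {q0, q1, q4}
Sat(¬alarm ∧ ¬lock) = {q0}
AF (¬alarm ∧ ¬lock): least fixpoint, start Z0 = {q0}, add states with every successor in Z. Already a fixed point.
Sat(AF (¬alarm ∧ ¬lock)) = {q0}
E[(alarm ∨ req) U AF (¬alarm ∧ ¬lock)]: least fixpoint, start Z0 = Sat(AF (¬alarm ∧ ¬lock)) = {q0}, add states in Sat(alarm ∨ req) with some successor in Z. Z1 = {q0, q8}; fixed.
Sat(E[(alarm ∨ req) U AF (¬alarm ∧ ¬lock)]) = {q0, q8}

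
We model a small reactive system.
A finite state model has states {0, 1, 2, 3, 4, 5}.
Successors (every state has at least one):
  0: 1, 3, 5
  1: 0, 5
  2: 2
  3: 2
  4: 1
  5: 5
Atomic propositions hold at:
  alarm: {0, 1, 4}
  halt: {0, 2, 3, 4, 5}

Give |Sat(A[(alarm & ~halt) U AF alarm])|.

3

Sat(~halt) = {1}
Sat(alarm & ~halt) = {1}
AF alarm: least fixpoint, start Z0 = {0, 1, 4}, add states with every successor in Z. Already a fixed point.
Sat(AF alarm) = {0, 1, 4}
A[(alarm & ~halt) U AF alarm]: least fixpoint, start Z0 = Sat(AF alarm) = {0, 1, 4}, add states in Sat(alarm & ~halt) with every successor in Z. Already a fixed point.
Sat(A[(alarm & ~halt) U AF alarm]) = {0, 1, 4}
|Sat(A[(alarm & ~halt) U AF alarm])| = |{0, 1, 4}| = 3.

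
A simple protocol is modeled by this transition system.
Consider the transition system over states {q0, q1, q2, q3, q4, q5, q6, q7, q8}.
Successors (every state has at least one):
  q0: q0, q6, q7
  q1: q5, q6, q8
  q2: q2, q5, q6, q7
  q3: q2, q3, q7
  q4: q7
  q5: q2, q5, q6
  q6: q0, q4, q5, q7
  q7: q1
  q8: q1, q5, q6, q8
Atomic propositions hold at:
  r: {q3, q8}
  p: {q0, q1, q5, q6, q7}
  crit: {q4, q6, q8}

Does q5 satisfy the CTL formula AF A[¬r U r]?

No

Sat(¬r) = {q0, q1, q2, q4, q5, q6, q7}
A[¬r U r]: least fixpoint, start Z0 = Sat(r) = {q3, q8}, add states in Sat(¬r) with every successor in Z. Already a fixed point.
Sat(A[¬r U r]) = {q3, q8}
AF A[¬r U r]: least fixpoint, start Z0 = {q3, q8}, add states with every successor in Z. Already a fixed point.
Sat(AF A[¬r U r]) = {q3, q8}
q5 ∉ Sat(AF A[¬r U r]) = {q3, q8}, so the formula does not hold at q5.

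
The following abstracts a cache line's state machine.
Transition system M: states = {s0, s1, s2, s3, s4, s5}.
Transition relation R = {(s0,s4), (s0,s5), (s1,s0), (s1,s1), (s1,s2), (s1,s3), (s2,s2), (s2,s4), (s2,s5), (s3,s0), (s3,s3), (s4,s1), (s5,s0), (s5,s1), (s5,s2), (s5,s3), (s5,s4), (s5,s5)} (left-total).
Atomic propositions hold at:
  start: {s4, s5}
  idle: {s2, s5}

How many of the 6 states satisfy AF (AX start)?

1

Sat(AX start) = {s : every successor in {s4, s5}} = {s0}
AF (AX start): least fixpoint, start Z0 = {s0}, add states with every successor in Z. Already a fixed point.
Sat(AF (AX start)) = {s0}
|Sat(AF (AX start))| = |{s0}| = 1.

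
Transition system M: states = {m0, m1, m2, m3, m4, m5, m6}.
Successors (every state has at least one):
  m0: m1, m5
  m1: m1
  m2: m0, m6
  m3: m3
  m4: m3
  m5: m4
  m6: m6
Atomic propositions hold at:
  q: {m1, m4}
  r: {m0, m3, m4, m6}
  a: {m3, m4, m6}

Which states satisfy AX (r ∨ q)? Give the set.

Sat(r ∨ q) = {m0, m1, m3, m4, m6}
Sat(AX (r ∨ q)) = {s : every successor in {m0, m1, m3, m4, m6}} = {m1, m2, m3, m4, m5, m6}

{m1, m2, m3, m4, m5, m6}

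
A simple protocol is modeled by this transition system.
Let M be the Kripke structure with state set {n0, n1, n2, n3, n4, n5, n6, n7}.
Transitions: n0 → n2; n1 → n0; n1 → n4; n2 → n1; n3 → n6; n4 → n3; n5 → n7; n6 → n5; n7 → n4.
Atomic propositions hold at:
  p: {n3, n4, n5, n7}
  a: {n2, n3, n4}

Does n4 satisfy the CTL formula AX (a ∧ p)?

Yes

Sat(a ∧ p) = {n3, n4}
Sat(AX (a ∧ p)) = {s : every successor in {n3, n4}} = {n4, n7}
n4 ∈ Sat(AX (a ∧ p)) = {n4, n7}, so the formula holds at n4.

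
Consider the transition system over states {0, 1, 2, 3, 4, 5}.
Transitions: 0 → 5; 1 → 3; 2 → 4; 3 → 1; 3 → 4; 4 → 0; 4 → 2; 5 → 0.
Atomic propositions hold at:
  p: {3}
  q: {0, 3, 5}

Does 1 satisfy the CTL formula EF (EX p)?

Yes

Sat(EX p) = {s : some successor in {3}} = {1}
EF (EX p): least fixpoint, start Z0 = {1}, add states with some successor in Z. Z1 = {1, 3}; fixed.
Sat(EF (EX p)) = {1, 3}
1 ∈ Sat(EF (EX p)) = {1, 3}, so the formula holds at 1.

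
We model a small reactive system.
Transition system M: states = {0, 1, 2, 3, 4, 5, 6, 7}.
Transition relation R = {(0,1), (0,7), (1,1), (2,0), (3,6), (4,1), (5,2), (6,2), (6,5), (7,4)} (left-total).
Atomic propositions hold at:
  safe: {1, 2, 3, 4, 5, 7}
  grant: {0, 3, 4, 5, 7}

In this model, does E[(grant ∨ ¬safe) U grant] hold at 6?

Yes

Sat(¬safe) = {0, 6}
Sat(grant ∨ ¬safe) = {0, 3, 4, 5, 6, 7}
E[(grant ∨ ¬safe) U grant]: least fixpoint, start Z0 = Sat(grant) = {0, 3, 4, 5, 7}, add states in Sat(grant ∨ ¬safe) with some successor in Z. Z1 = {0, 3, 4, 5, 6, 7}; fixed.
Sat(E[(grant ∨ ¬safe) U grant]) = {0, 3, 4, 5, 6, 7}
6 ∈ Sat(E[(grant ∨ ¬safe) U grant]) = {0, 3, 4, 5, 6, 7}, so the formula holds at 6.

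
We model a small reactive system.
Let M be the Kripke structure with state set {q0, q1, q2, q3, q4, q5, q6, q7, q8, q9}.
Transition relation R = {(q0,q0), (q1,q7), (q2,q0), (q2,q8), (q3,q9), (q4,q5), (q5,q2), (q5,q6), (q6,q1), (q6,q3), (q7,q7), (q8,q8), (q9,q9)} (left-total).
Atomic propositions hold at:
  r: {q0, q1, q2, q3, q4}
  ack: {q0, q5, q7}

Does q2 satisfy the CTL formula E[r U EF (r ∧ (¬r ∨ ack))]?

Yes

Sat(¬r) = {q5, q6, q7, q8, q9}
Sat(¬r ∨ ack) = {q0, q5, q6, q7, q8, q9}
Sat(r ∧ (¬r ∨ ack)) = {q0}
EF (r ∧ (¬r ∨ ack)): least fixpoint, start Z0 = {q0}, add states with some successor in Z. Z1 = {q0, q2}; Z2 = {q0, q2, q5}; Z3 = {q0, q2, q4, q5}; fixed.
Sat(EF (r ∧ (¬r ∨ ack))) = {q0, q2, q4, q5}
E[r U EF (r ∧ (¬r ∨ ack))]: least fixpoint, start Z0 = Sat(EF (r ∧ (¬r ∨ ack))) = {q0, q2, q4, q5}, add states in Sat(r) with some successor in Z. Already a fixed point.
Sat(E[r U EF (r ∧ (¬r ∨ ack))]) = {q0, q2, q4, q5}
q2 ∈ Sat(E[r U EF (r ∧ (¬r ∨ ack))]) = {q0, q2, q4, q5}, so the formula holds at q2.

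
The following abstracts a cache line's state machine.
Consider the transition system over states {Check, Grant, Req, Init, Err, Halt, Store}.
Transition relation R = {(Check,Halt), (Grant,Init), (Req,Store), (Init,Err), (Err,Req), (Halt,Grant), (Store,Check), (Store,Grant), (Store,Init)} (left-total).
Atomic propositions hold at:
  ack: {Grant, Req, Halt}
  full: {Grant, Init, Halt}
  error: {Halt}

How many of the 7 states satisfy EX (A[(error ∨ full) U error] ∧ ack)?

Sat(error ∨ full) = {Grant, Init, Halt}
A[(error ∨ full) U error]: least fixpoint, start Z0 = Sat(error) = {Halt}, add states in Sat(error ∨ full) with every successor in Z. Already a fixed point.
Sat(A[(error ∨ full) U error]) = {Halt}
Sat(A[(error ∨ full) U error] ∧ ack) = {Halt}
Sat(EX (A[(error ∨ full) U error] ∧ ack)) = {s : some successor in {Halt}} = {Check}
|Sat(EX (A[(error ∨ full) U error] ∧ ack))| = |{Check}| = 1.

1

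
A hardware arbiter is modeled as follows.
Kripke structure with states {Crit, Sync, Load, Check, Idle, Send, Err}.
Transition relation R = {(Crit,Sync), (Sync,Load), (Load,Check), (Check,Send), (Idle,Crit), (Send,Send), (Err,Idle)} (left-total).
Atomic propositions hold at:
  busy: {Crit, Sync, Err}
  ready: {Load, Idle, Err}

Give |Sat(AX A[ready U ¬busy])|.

Sat(¬busy) = {Load, Check, Idle, Send}
A[ready U ¬busy]: least fixpoint, start Z0 = Sat(¬busy) = {Load, Check, Idle, Send}, add states in Sat(ready) with every successor in Z. Z1 = {Load, Check, Idle, Send, Err}; fixed.
Sat(A[ready U ¬busy]) = {Load, Check, Idle, Send, Err}
Sat(AX A[ready U ¬busy]) = {s : every successor in {Load, Check, Idle, Send, Err}} = {Sync, Load, Check, Send, Err}
|Sat(AX A[ready U ¬busy])| = |{Sync, Load, Check, Send, Err}| = 5.

5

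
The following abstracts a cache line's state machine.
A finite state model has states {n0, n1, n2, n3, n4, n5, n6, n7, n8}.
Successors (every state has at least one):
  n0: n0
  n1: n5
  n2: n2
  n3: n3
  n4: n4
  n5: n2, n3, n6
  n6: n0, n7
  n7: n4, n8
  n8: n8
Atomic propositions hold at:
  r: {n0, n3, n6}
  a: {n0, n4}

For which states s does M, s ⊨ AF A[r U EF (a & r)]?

Sat(a & r) = {n0}
EF (a & r): least fixpoint, start Z0 = {n0}, add states with some successor in Z. Z1 = {n0, n6}; Z2 = {n0, n5, n6}; Z3 = {n0, n1, n5, n6}; fixed.
Sat(EF (a & r)) = {n0, n1, n5, n6}
A[r U EF (a & r)]: least fixpoint, start Z0 = Sat(EF (a & r)) = {n0, n1, n5, n6}, add states in Sat(r) with every successor in Z. Already a fixed point.
Sat(A[r U EF (a & r)]) = {n0, n1, n5, n6}
AF A[r U EF (a & r)]: least fixpoint, start Z0 = {n0, n1, n5, n6}, add states with every successor in Z. Already a fixed point.
Sat(AF A[r U EF (a & r)]) = {n0, n1, n5, n6}

{n0, n1, n5, n6}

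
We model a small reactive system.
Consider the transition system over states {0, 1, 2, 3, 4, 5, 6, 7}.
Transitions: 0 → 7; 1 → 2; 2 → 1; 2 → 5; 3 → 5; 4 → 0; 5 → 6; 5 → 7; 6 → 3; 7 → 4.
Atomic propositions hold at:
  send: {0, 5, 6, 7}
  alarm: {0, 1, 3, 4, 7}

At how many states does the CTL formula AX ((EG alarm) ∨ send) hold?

EG alarm: greatest fixpoint, start Z0 = {0, 1, 3, 4, 7}, keep only states in Sat with some successor in Z. Z1 = {0, 4, 7}; fixed.
Sat(EG alarm) = {0, 4, 7}
Sat((EG alarm) ∨ send) = {0, 4, 5, 6, 7}
Sat(AX ((EG alarm) ∨ send)) = {s : every successor in {0, 4, 5, 6, 7}} = {0, 3, 4, 5, 7}
|Sat(AX ((EG alarm) ∨ send))| = |{0, 3, 4, 5, 7}| = 5.

5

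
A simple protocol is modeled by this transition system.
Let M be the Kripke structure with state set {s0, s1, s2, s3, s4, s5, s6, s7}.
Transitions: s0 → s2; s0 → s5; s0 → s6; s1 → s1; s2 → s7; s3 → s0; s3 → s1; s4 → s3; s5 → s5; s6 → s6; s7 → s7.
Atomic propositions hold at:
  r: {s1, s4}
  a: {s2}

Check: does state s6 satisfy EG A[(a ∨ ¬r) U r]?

No

Sat(¬r) = {s0, s2, s3, s5, s6, s7}
Sat(a ∨ ¬r) = {s0, s2, s3, s5, s6, s7}
A[(a ∨ ¬r) U r]: least fixpoint, start Z0 = Sat(r) = {s1, s4}, add states in Sat(a ∨ ¬r) with every successor in Z. Already a fixed point.
Sat(A[(a ∨ ¬r) U r]) = {s1, s4}
EG A[(a ∨ ¬r) U r]: greatest fixpoint, start Z0 = {s1, s4}, keep only states in Sat with some successor in Z. Z1 = {s1}; fixed.
Sat(EG A[(a ∨ ¬r) U r]) = {s1}
s6 ∉ Sat(EG A[(a ∨ ¬r) U r]) = {s1}, so the formula does not hold at s6.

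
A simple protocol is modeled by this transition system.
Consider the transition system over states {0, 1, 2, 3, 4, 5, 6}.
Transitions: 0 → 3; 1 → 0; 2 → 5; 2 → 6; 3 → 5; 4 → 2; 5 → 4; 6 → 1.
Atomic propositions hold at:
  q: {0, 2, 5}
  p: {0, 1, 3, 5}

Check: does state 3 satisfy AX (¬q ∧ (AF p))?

Sat(¬q) = {1, 3, 4, 6}
AF p: least fixpoint, start Z0 = {0, 1, 3, 5}, add states with every successor in Z. Z1 = {0, 1, 3, 5, 6}; Z2 = {0, 1, 2, 3, 5, 6}; Z3 = {0, 1, 2, 3, 4, 5, 6}; fixed.
Sat(AF p) = {0, 1, 2, 3, 4, 5, 6}
Sat(¬q ∧ (AF p)) = {1, 3, 4, 6}
Sat(AX (¬q ∧ (AF p))) = {s : every successor in {1, 3, 4, 6}} = {0, 5, 6}
3 ∉ Sat(AX (¬q ∧ (AF p))) = {0, 5, 6}, so the formula does not hold at 3.

No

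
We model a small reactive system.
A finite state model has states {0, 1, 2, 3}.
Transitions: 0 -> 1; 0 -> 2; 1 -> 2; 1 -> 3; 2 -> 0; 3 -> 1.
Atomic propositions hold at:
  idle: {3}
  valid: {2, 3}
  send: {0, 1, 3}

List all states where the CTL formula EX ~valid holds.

{0, 2, 3}

Sat(~valid) = {0, 1}
Sat(EX ~valid) = {s : some successor in {0, 1}} = {0, 2, 3}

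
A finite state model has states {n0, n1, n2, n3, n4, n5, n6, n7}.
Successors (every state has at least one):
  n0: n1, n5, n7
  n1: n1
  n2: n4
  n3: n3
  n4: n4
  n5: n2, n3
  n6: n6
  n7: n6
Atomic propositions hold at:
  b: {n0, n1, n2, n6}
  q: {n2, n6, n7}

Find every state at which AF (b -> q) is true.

Sat(b -> q) = {n2, n3, n4, n5, n6, n7}
AF (b -> q): least fixpoint, start Z0 = {n2, n3, n4, n5, n6, n7}, add states with every successor in Z. Already a fixed point.
Sat(AF (b -> q)) = {n2, n3, n4, n5, n6, n7}

{n2, n3, n4, n5, n6, n7}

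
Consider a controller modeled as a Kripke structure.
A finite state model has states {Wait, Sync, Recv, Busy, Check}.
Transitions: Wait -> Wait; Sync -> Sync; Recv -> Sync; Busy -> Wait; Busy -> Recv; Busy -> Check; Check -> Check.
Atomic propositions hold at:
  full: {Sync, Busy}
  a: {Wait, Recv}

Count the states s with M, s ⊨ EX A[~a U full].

Sat(~a) = {Sync, Busy, Check}
A[~a U full]: least fixpoint, start Z0 = Sat(full) = {Sync, Busy}, add states in Sat(~a) with every successor in Z. Already a fixed point.
Sat(A[~a U full]) = {Sync, Busy}
Sat(EX A[~a U full]) = {s : some successor in {Sync, Busy}} = {Sync, Recv}
|Sat(EX A[~a U full])| = |{Sync, Recv}| = 2.

2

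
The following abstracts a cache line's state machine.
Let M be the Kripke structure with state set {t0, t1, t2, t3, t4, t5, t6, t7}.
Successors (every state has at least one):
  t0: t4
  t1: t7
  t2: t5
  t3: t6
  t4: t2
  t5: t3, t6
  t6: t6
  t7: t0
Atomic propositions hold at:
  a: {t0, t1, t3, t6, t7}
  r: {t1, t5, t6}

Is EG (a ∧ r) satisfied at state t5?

Sat(a ∧ r) = {t1, t6}
EG (a ∧ r): greatest fixpoint, start Z0 = {t1, t6}, keep only states in Sat with some successor in Z. Z1 = {t6}; fixed.
Sat(EG (a ∧ r)) = {t6}
t5 ∉ Sat(EG (a ∧ r)) = {t6}, so the formula does not hold at t5.

No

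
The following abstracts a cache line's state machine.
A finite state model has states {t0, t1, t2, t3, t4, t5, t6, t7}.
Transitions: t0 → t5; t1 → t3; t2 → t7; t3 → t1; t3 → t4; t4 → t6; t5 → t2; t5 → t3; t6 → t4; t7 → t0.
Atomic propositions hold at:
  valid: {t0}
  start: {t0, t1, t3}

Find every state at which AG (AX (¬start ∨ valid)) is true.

{t4, t6}

Sat(¬start) = {t2, t4, t5, t6, t7}
Sat(¬start ∨ valid) = {t0, t2, t4, t5, t6, t7}
Sat(AX (¬start ∨ valid)) = {s : every successor in {t0, t2, t4, t5, t6, t7}} = {t0, t2, t4, t6, t7}
AG (AX (¬start ∨ valid)): greatest fixpoint, start Z0 = {t0, t2, t4, t6, t7}, keep only states in Sat with every successor in Z. Z1 = {t2, t4, t6, t7}; Z2 = {t2, t4, t6}; Z3 = {t4, t6}; fixed.
Sat(AG (AX (¬start ∨ valid))) = {t4, t6}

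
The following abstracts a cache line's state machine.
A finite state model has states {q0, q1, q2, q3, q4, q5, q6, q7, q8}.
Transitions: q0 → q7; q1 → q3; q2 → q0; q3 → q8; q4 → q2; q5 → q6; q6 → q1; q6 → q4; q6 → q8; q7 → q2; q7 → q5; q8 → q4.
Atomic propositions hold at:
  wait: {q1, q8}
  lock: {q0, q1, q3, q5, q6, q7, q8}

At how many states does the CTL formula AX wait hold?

Sat(AX wait) = {s : every successor in {q1, q8}} = {q3}
|Sat(AX wait)| = |{q3}| = 1.

1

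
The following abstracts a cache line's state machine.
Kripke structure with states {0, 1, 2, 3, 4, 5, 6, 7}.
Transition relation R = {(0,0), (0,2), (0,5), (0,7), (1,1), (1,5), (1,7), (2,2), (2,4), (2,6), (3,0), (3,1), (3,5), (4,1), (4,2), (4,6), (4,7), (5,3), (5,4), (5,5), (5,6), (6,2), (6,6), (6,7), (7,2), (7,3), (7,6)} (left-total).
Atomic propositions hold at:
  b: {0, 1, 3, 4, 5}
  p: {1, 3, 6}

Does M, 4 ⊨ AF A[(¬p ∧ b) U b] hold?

Sat(¬p) = {0, 2, 4, 5, 7}
Sat(¬p ∧ b) = {0, 4, 5}
A[(¬p ∧ b) U b]: least fixpoint, start Z0 = Sat(b) = {0, 1, 3, 4, 5}, add states in Sat(¬p ∧ b) with every successor in Z. Already a fixed point.
Sat(A[(¬p ∧ b) U b]) = {0, 1, 3, 4, 5}
AF A[(¬p ∧ b) U b]: least fixpoint, start Z0 = {0, 1, 3, 4, 5}, add states with every successor in Z. Already a fixed point.
Sat(AF A[(¬p ∧ b) U b]) = {0, 1, 3, 4, 5}
4 ∈ Sat(AF A[(¬p ∧ b) U b]) = {0, 1, 3, 4, 5}, so the formula holds at 4.

Yes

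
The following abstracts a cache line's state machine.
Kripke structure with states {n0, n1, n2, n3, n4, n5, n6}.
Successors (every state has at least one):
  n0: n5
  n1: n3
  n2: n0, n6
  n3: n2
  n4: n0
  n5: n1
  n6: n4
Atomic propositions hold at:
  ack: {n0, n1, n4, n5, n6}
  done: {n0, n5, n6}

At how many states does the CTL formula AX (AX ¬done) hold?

3

Sat(¬done) = {n1, n2, n3, n4}
Sat(AX ¬done) = {s : every successor in {n1, n2, n3, n4}} = {n1, n3, n5, n6}
Sat(AX (AX ¬done)) = {s : every successor in {n1, n3, n5, n6}} = {n0, n1, n5}
|Sat(AX (AX ¬done))| = |{n0, n1, n5}| = 3.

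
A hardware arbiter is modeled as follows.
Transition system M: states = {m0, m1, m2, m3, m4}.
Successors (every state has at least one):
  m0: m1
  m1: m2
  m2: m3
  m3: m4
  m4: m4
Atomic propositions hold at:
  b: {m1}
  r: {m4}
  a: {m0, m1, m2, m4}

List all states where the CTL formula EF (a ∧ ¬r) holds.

{m0, m1, m2}

Sat(¬r) = {m0, m1, m2, m3}
Sat(a ∧ ¬r) = {m0, m1, m2}
EF (a ∧ ¬r): least fixpoint, start Z0 = {m0, m1, m2}, add states with some successor in Z. Already a fixed point.
Sat(EF (a ∧ ¬r)) = {m0, m1, m2}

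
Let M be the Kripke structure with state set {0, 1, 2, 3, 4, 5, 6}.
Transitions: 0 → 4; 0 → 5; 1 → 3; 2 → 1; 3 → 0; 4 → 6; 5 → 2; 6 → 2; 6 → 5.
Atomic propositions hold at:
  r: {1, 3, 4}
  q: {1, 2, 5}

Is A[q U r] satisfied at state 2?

Yes

A[q U r]: least fixpoint, start Z0 = Sat(r) = {1, 3, 4}, add states in Sat(q) with every successor in Z. Z1 = {1, 2, 3, 4}; Z2 = {1, 2, 3, 4, 5}; fixed.
Sat(A[q U r]) = {1, 2, 3, 4, 5}
2 ∈ Sat(A[q U r]) = {1, 2, 3, 4, 5}, so the formula holds at 2.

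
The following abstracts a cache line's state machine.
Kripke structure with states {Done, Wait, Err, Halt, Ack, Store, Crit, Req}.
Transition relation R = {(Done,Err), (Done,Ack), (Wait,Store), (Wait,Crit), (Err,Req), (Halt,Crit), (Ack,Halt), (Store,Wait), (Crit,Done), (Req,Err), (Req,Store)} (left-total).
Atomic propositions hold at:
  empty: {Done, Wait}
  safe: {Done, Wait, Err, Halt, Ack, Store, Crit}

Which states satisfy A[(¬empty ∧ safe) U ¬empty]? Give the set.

{Err, Halt, Ack, Store, Crit, Req}

Sat(¬empty) = {Err, Halt, Ack, Store, Crit, Req}
Sat(¬empty ∧ safe) = {Err, Halt, Ack, Store, Crit}
A[(¬empty ∧ safe) U ¬empty]: least fixpoint, start Z0 = Sat(¬empty) = {Err, Halt, Ack, Store, Crit, Req}, add states in Sat(¬empty ∧ safe) with every successor in Z. Already a fixed point.
Sat(A[(¬empty ∧ safe) U ¬empty]) = {Err, Halt, Ack, Store, Crit, Req}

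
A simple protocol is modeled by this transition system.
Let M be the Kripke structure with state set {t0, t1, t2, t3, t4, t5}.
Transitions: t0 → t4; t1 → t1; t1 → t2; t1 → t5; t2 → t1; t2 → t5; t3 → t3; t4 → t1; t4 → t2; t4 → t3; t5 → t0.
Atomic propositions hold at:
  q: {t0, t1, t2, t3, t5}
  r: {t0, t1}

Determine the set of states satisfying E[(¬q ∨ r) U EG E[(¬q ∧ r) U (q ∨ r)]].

Sat(¬q) = {t4}
Sat(¬q ∨ r) = {t0, t1, t4}
Sat(¬q ∧ r) = ∅
Sat(q ∨ r) = {t0, t1, t2, t3, t5}
E[(¬q ∧ r) U (q ∨ r)]: least fixpoint, start Z0 = Sat((q ∨ r)) = {t0, t1, t2, t3, t5}, add states in Sat(¬q ∧ r) with some successor in Z. Already a fixed point.
Sat(E[(¬q ∧ r) U (q ∨ r)]) = {t0, t1, t2, t3, t5}
EG E[(¬q ∧ r) U (q ∨ r)]: greatest fixpoint, start Z0 = {t0, t1, t2, t3, t5}, keep only states in Sat with some successor in Z. Z1 = {t1, t2, t3, t5}; Z2 = {t1, t2, t3}; fixed.
Sat(EG E[(¬q ∧ r) U (q ∨ r)]) = {t1, t2, t3}
E[(¬q ∨ r) U EG E[(¬q ∧ r) U (q ∨ r)]]: least fixpoint, start Z0 = Sat(EG E[(¬q ∧ r) U (q ∨ r)]) = {t1, t2, t3}, add states in Sat(¬q ∨ r) with some successor in Z. Z1 = {t1, t2, t3, t4}; Z2 = {t0, t1, t2, t3, t4}; fixed.
Sat(E[(¬q ∨ r) U EG E[(¬q ∧ r) U (q ∨ r)]]) = {t0, t1, t2, t3, t4}

{t0, t1, t2, t3, t4}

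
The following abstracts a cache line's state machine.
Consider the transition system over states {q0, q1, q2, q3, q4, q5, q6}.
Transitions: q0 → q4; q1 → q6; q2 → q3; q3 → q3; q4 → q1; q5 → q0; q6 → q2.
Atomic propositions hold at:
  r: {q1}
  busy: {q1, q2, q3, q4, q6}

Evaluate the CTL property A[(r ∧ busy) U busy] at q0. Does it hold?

No

Sat(r ∧ busy) = {q1}
A[(r ∧ busy) U busy]: least fixpoint, start Z0 = Sat(busy) = {q1, q2, q3, q4, q6}, add states in Sat(r ∧ busy) with every successor in Z. Already a fixed point.
Sat(A[(r ∧ busy) U busy]) = {q1, q2, q3, q4, q6}
q0 ∉ Sat(A[(r ∧ busy) U busy]) = {q1, q2, q3, q4, q6}, so the formula does not hold at q0.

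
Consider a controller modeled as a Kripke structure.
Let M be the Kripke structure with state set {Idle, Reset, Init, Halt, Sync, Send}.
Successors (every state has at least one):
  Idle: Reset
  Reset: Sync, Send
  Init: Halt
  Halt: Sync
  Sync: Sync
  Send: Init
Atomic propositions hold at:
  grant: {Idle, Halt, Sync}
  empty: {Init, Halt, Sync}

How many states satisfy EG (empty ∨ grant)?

Sat(empty ∨ grant) = {Idle, Init, Halt, Sync}
EG (empty ∨ grant): greatest fixpoint, start Z0 = {Idle, Init, Halt, Sync}, keep only states in Sat with some successor in Z. Z1 = {Init, Halt, Sync}; fixed.
Sat(EG (empty ∨ grant)) = {Init, Halt, Sync}
|Sat(EG (empty ∨ grant))| = |{Init, Halt, Sync}| = 3.

3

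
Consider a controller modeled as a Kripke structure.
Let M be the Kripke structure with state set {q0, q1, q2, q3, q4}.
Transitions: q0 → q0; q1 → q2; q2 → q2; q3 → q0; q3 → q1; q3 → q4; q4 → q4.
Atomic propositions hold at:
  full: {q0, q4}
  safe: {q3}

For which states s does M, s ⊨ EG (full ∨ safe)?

Sat(full ∨ safe) = {q0, q3, q4}
EG (full ∨ safe): greatest fixpoint, start Z0 = {q0, q3, q4}, keep only states in Sat with some successor in Z. Already a fixed point.
Sat(EG (full ∨ safe)) = {q0, q3, q4}

{q0, q3, q4}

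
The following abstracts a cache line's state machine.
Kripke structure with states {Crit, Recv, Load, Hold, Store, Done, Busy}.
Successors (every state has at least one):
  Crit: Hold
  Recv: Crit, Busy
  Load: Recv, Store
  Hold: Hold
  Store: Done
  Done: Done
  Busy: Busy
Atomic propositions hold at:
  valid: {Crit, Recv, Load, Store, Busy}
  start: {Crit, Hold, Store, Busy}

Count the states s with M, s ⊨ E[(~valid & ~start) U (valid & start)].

Sat(~valid) = {Hold, Done}
Sat(~start) = {Recv, Load, Done}
Sat(~valid & ~start) = {Done}
Sat(valid & start) = {Crit, Store, Busy}
E[(~valid & ~start) U (valid & start)]: least fixpoint, start Z0 = Sat((valid & start)) = {Crit, Store, Busy}, add states in Sat(~valid & ~start) with some successor in Z. Already a fixed point.
Sat(E[(~valid & ~start) U (valid & start)]) = {Crit, Store, Busy}
|Sat(E[(~valid & ~start) U (valid & start)])| = |{Crit, Store, Busy}| = 3.

3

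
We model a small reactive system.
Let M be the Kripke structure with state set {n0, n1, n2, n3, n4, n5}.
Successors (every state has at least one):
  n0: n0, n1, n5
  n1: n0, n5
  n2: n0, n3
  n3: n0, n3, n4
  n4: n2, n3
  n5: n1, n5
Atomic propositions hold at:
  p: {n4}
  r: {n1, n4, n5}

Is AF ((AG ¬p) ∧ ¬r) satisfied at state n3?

Sat(¬p) = {n0, n1, n2, n3, n5}
AG ¬p: greatest fixpoint, start Z0 = {n0, n1, n2, n3, n5}, keep only states in Sat with every successor in Z. Z1 = {n0, n1, n2, n5}; Z2 = {n0, n1, n5}; fixed.
Sat(AG ¬p) = {n0, n1, n5}
Sat(¬r) = {n0, n2, n3}
Sat((AG ¬p) ∧ ¬r) = {n0}
AF ((AG ¬p) ∧ ¬r): least fixpoint, start Z0 = {n0}, add states with every successor in Z. Already a fixed point.
Sat(AF ((AG ¬p) ∧ ¬r)) = {n0}
n3 ∉ Sat(AF ((AG ¬p) ∧ ¬r)) = {n0}, so the formula does not hold at n3.

No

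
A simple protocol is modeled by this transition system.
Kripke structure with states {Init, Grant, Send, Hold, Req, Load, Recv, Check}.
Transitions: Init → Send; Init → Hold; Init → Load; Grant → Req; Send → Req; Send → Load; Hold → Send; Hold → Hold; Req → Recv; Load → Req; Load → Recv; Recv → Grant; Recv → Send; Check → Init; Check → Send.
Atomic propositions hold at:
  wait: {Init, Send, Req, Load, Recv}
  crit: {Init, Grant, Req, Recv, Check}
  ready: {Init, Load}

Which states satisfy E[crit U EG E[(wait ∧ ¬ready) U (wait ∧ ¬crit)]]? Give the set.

Sat(¬ready) = {Grant, Send, Hold, Req, Recv, Check}
Sat(wait ∧ ¬ready) = {Send, Req, Recv}
Sat(¬crit) = {Send, Hold, Load}
Sat(wait ∧ ¬crit) = {Send, Load}
E[(wait ∧ ¬ready) U (wait ∧ ¬crit)]: least fixpoint, start Z0 = Sat((wait ∧ ¬crit)) = {Send, Load}, add states in Sat(wait ∧ ¬ready) with some successor in Z. Z1 = {Send, Load, Recv}; Z2 = {Send, Req, Load, Recv}; fixed.
Sat(E[(wait ∧ ¬ready) U (wait ∧ ¬crit)]) = {Send, Req, Load, Recv}
EG E[(wait ∧ ¬ready) U (wait ∧ ¬crit)]: greatest fixpoint, start Z0 = {Send, Req, Load, Recv}, keep only states in Sat with some successor in Z. Already a fixed point.
Sat(EG E[(wait ∧ ¬ready) U (wait ∧ ¬crit)]) = {Send, Req, Load, Recv}
E[crit U EG E[(wait ∧ ¬ready) U (wait ∧ ¬crit)]]: least fixpoint, start Z0 = Sat(EG E[(wait ∧ ¬ready) U (wait ∧ ¬crit)]) = {Send, Req, Load, Recv}, add states in Sat(crit) with some successor in Z. Z1 = {Init, Grant, Send, Req, Load, Recv, Check}; fixed.
Sat(E[crit U EG E[(wait ∧ ¬ready) U (wait ∧ ¬crit)]]) = {Init, Grant, Send, Req, Load, Recv, Check}

{Init, Grant, Send, Req, Load, Recv, Check}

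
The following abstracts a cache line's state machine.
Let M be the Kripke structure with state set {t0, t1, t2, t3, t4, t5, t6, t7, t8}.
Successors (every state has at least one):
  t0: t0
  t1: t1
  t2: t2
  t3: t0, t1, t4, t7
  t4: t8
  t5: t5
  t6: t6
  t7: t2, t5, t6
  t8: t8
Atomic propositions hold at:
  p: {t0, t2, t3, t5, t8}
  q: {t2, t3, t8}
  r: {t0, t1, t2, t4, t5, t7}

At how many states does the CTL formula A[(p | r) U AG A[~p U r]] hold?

Sat(p | r) = {t0, t1, t2, t3, t4, t5, t7, t8}
Sat(~p) = {t1, t4, t6, t7}
A[~p U r]: least fixpoint, start Z0 = Sat(r) = {t0, t1, t2, t4, t5, t7}, add states in Sat(~p) with every successor in Z. Already a fixed point.
Sat(A[~p U r]) = {t0, t1, t2, t4, t5, t7}
AG A[~p U r]: greatest fixpoint, start Z0 = {t0, t1, t2, t4, t5, t7}, keep only states in Sat with every successor in Z. Z1 = {t0, t1, t2, t5}; fixed.
Sat(AG A[~p U r]) = {t0, t1, t2, t5}
A[(p | r) U AG A[~p U r]]: least fixpoint, start Z0 = Sat(AG A[~p U r]) = {t0, t1, t2, t5}, add states in Sat(p | r) with every successor in Z. Already a fixed point.
Sat(A[(p | r) U AG A[~p U r]]) = {t0, t1, t2, t5}
|Sat(A[(p | r) U AG A[~p U r]])| = |{t0, t1, t2, t5}| = 4.

4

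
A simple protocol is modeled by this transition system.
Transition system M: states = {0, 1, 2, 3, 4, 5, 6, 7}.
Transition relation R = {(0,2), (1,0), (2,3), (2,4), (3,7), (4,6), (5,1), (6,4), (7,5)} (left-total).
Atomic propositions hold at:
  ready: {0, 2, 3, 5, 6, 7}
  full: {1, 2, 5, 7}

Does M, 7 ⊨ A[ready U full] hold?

Yes

A[ready U full]: least fixpoint, start Z0 = Sat(full) = {1, 2, 5, 7}, add states in Sat(ready) with every successor in Z. Z1 = {0, 1, 2, 3, 5, 7}; fixed.
Sat(A[ready U full]) = {0, 1, 2, 3, 5, 7}
7 ∈ Sat(A[ready U full]) = {0, 1, 2, 3, 5, 7}, so the formula holds at 7.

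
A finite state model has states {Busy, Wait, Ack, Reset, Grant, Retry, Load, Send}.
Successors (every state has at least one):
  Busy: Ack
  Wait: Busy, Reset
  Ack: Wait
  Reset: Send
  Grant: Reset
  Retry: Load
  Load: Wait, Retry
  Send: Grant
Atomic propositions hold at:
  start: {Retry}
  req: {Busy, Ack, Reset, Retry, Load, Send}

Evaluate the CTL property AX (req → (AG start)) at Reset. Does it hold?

No

AG start: greatest fixpoint, start Z0 = {Retry}, keep only states in Sat with every successor in Z. Z1 = ∅; fixed.
Sat(AG start) = ∅
Sat(req → (AG start)) = {Wait, Grant}
Sat(AX (req → (AG start))) = {s : every successor in {Wait, Grant}} = {Ack, Send}
Reset ∉ Sat(AX (req → (AG start))) = {Ack, Send}, so the formula does not hold at Reset.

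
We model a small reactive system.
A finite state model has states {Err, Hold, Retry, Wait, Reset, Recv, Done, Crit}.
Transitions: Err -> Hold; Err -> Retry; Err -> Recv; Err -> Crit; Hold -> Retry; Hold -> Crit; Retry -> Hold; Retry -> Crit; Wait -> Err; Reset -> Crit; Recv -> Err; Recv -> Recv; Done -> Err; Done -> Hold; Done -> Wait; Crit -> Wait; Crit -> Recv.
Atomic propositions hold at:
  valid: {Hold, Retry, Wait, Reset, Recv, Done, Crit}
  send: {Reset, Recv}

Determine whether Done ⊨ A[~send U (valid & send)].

No

Sat(~send) = {Err, Hold, Retry, Wait, Done, Crit}
Sat(valid & send) = {Reset, Recv}
A[~send U (valid & send)]: least fixpoint, start Z0 = Sat((valid & send)) = {Reset, Recv}, add states in Sat(~send) with every successor in Z. Already a fixed point.
Sat(A[~send U (valid & send)]) = {Reset, Recv}
Done ∉ Sat(A[~send U (valid & send)]) = {Reset, Recv}, so the formula does not hold at Done.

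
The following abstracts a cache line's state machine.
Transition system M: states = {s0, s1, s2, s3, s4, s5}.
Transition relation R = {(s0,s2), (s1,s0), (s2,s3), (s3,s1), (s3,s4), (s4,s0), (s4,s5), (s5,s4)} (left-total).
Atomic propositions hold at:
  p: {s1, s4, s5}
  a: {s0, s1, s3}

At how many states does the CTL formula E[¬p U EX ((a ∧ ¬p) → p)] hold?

5

Sat(¬p) = {s0, s2, s3}
Sat(a ∧ ¬p) = {s0, s3}
Sat((a ∧ ¬p) → p) = {s1, s2, s4, s5}
Sat(EX ((a ∧ ¬p) → p)) = {s : some successor in {s1, s2, s4, s5}} = {s0, s3, s4, s5}
E[¬p U EX ((a ∧ ¬p) → p)]: least fixpoint, start Z0 = Sat(EX ((a ∧ ¬p) → p)) = {s0, s3, s4, s5}, add states in Sat(¬p) with some successor in Z. Z1 = {s0, s2, s3, s4, s5}; fixed.
Sat(E[¬p U EX ((a ∧ ¬p) → p)]) = {s0, s2, s3, s4, s5}
|Sat(E[¬p U EX ((a ∧ ¬p) → p)])| = |{s0, s2, s3, s4, s5}| = 5.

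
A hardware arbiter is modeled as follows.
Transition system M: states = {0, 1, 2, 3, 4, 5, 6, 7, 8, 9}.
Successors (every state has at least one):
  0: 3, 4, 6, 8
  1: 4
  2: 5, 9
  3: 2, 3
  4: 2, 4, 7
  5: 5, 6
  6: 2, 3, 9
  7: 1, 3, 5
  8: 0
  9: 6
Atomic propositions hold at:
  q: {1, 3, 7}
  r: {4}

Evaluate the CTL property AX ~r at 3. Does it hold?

Yes

Sat(~r) = {0, 1, 2, 3, 5, 6, 7, 8, 9}
Sat(AX ~r) = {s : every successor in {0, 1, 2, 3, 5, 6, 7, 8, 9}} = {2, 3, 5, 6, 7, 8, 9}
3 ∈ Sat(AX ~r) = {2, 3, 5, 6, 7, 8, 9}, so the formula holds at 3.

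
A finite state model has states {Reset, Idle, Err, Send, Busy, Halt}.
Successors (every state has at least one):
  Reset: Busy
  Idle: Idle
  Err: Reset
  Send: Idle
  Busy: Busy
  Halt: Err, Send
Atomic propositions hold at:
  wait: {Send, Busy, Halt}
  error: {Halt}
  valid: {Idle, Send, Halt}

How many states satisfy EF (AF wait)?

AF wait: least fixpoint, start Z0 = {Send, Busy, Halt}, add states with every successor in Z. Z1 = {Reset, Send, Busy, Halt}; Z2 = {Reset, Err, Send, Busy, Halt}; fixed.
Sat(AF wait) = {Reset, Err, Send, Busy, Halt}
EF (AF wait): least fixpoint, start Z0 = {Reset, Err, Send, Busy, Halt}, add states with some successor in Z. Already a fixed point.
Sat(EF (AF wait)) = {Reset, Err, Send, Busy, Halt}
|Sat(EF (AF wait))| = |{Reset, Err, Send, Busy, Halt}| = 5.

5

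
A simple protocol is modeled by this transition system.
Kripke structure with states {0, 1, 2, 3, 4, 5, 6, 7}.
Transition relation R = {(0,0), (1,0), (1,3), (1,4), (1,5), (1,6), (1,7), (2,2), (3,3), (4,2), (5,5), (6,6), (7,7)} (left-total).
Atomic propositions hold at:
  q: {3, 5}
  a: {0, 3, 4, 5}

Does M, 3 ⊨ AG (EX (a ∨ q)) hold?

Sat(a ∨ q) = {0, 3, 4, 5}
Sat(EX (a ∨ q)) = {s : some successor in {0, 3, 4, 5}} = {0, 1, 3, 5}
AG (EX (a ∨ q)): greatest fixpoint, start Z0 = {0, 1, 3, 5}, keep only states in Sat with every successor in Z. Z1 = {0, 3, 5}; fixed.
Sat(AG (EX (a ∨ q))) = {0, 3, 5}
3 ∈ Sat(AG (EX (a ∨ q))) = {0, 3, 5}, so the formula holds at 3.

Yes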